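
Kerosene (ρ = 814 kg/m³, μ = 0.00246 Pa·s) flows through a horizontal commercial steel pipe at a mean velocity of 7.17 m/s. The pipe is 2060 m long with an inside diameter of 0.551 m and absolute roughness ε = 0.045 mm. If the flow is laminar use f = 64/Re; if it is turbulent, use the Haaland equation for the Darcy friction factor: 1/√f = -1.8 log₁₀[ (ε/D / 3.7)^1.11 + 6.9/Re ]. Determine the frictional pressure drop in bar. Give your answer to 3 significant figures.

ΔP ≈ 9.98 bar

Reynolds number Re = ρVD/μ = 814 · 7.17 · 0.551 / 0.00246 = 1.307e+06.
Re > 4000 → turbulent. Relative roughness ε/D = 4.5e-05/0.551 = 8.17e-05. Haaland: 1/√f = -1.8 log₁₀[(8.17e-05/3.7)^1.11 + 6.9/1.307e+06] = -1.8 log₁₀[6.79e-06 + 5.28e-06] = 8.853, so f = 0.01276.
Darcy-Weisbach: ΔP = f(L/D)(ρV²/2) = 0.01276·(2060/0.551)·(814·7.17²/2) = 0.01276·3739·2.092e+04 = 9.98e+05 Pa.
ΔP = 9.98e+05 Pa = 9.98 bar.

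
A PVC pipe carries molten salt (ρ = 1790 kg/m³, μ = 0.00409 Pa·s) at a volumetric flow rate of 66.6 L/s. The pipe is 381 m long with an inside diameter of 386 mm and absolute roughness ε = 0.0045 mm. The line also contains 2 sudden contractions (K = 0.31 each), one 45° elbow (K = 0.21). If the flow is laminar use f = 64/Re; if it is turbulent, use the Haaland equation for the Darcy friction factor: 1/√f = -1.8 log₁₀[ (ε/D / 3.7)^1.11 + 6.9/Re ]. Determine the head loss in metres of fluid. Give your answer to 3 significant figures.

h_f ≈ 0.307 m

Q = 66.6 L/s = 66.6/1000 = 0.0666 m³/s.
Cross-sectional area A = πD²/4 = π(0.386)²/4 = 0.117 m²; mean velocity V = Q/A = 0.0666/0.117 = 0.5691 m/s.
Reynolds number Re = ρVD/μ = 1790 · 0.5691 · 0.386 / 0.00409 = 9.615e+04.
Re > 4000 → turbulent. Relative roughness ε/D = 4.5e-06/0.386 = 1.17e-05. Haaland: 1/√f = -1.8 log₁₀[(1.17e-05/3.7)^1.11 + 6.9/9.615e+04] = -1.8 log₁₀[7.82e-07 + 7.18e-05] = 7.451, so f = 0.01801.
Total minor-loss coefficient ΣK = 2·0.31 + 1·0.21 = 0.83.
ΔP = [f·L/D + ΣK]·(ρV²/2) = [0.01801·381/0.386 + 0.83]·(1790·0.5691²/2) = [17.78 + 0.83]·289.9 = 5395 Pa.
Head loss h_f = ΔP/(ρg) = 5395/(1790·9.81) = 0.307 m.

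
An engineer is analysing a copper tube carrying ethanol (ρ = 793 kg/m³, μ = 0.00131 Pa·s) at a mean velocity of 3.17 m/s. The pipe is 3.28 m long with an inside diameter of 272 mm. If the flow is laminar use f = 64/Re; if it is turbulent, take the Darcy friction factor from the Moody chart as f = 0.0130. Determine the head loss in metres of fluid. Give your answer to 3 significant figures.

Reynolds number Re = ρVD/μ = 793 · 3.17 · 0.272 / 0.00131 = 5.22e+05.
Re > 4000 → turbulent; use the Moody-chart value f = 0.0130.
Darcy-Weisbach: ΔP = f(L/D)(ρV²/2) = 0.013·(3.28/0.272)·(793·3.17²/2) = 0.013·12.06·3984 = 624.6 Pa.
Head loss h_f = ΔP/(ρg) = 624.6/(793·9.81) = 0.0803 m.

h_f ≈ 0.0803 m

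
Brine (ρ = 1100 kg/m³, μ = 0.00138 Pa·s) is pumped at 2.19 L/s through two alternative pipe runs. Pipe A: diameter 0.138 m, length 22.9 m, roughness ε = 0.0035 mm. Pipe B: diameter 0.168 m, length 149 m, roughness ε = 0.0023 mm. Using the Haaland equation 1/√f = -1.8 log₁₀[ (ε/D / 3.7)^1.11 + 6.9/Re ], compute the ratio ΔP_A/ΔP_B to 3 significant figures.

Pipe A: V = Q/A = 0.00219/0.01496 = 0.1464 m/s; Re = 1.611e+04; ε/D = 2.54e-05; Haaland → f = 0.02724; ΔP_A = f(L/D)(ρV²/2) = 53.29 Pa.
Pipe B: V = Q/A = 0.00219/0.02217 = 0.0988 m/s; Re = 1.323e+04; ε/D = 1.37e-05; Haaland → f = 0.02865; ΔP_B = f(L/D)(ρV²/2) = 136.4 Pa.
ΔP_A/ΔP_B = 53.29/136.4 = 0.391.

ΔP_A/ΔP_B ≈ 0.391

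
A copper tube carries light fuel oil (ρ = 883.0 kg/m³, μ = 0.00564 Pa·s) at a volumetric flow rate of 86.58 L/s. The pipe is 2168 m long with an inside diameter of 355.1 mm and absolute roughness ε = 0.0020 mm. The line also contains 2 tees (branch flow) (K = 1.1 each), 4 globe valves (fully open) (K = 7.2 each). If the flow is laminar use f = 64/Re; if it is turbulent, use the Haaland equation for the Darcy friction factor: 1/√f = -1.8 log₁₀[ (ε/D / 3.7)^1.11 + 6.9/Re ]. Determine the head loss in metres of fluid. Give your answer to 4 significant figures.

Q = 86.58 L/s = 86.58/1000 = 0.08658 m³/s.
Cross-sectional area A = πD²/4 = π(0.3551)²/4 = 0.09904 m²; mean velocity V = Q/A = 0.08658/0.09904 = 0.8742 m/s.
Reynolds number Re = ρVD/μ = 883 · 0.8742 · 0.3551 / 0.00564 = 4.86e+04.
Re > 4000 → turbulent. Relative roughness ε/D = 2e-06/0.3551 = 5.63e-06. Haaland: 1/√f = -1.8 log₁₀[(5.63e-06/3.7)^1.11 + 6.9/4.86e+04] = -1.8 log₁₀[3.49e-07 + 0.000142] = 6.924, so f = 0.02086.
Total minor-loss coefficient ΣK = 2·1.1 + 4·7.2 = 31.
ΔP = [f·L/D + ΣK]·(ρV²/2) = [0.02086·2168/0.3551 + 31]·(883·0.8742²/2) = [127.3 + 31]·337.4 = 5.343e+04 Pa.
Head loss h_f = ΔP/(ρg) = 5.343e+04/(883·9.81) = 6.168 m.

h_f ≈ 6.168 m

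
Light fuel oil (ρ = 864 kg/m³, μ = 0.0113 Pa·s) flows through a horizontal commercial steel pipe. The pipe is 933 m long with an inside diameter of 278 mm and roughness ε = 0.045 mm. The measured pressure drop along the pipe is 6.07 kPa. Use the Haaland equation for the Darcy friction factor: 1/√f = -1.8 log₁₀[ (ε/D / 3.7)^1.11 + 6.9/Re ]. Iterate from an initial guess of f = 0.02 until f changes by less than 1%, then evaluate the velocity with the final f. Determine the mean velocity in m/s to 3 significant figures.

Rearranging Darcy-Weisbach: V = √(2·ΔP·D/(f·L·ρ)). With ε/D = 4.5e-05/0.278 = 0.000162, iterate starting from f = 0.02:
  f = 0.02 → V = √(2·6070·0.278/(0.02·933·864)) = 0.4575 m/s; Re = ρVD/μ = 9725; f → 0.0313
  f = 0.0313 → V = 0.3657 m/s; Re = 7774; f → 0.03329
  f = 0.03329 → V = 0.3546 m/s; Re = 7538; f → 0.03358
Converged (Δf/f < 1%). With the final f = 0.03358: V = √(2·6070·0.278/(0.03358·933·864)) = 0.3531 m/s.

V ≈ 0.353 m/s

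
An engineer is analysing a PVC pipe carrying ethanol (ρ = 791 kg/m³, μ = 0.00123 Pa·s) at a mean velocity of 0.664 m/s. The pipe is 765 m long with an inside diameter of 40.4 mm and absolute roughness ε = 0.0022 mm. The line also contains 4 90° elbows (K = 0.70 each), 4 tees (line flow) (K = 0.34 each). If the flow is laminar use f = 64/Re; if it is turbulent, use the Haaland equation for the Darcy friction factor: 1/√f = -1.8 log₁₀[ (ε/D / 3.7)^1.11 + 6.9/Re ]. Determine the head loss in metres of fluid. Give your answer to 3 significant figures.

h_f ≈ 11.5 m

Reynolds number Re = ρVD/μ = 791 · 0.664 · 0.0404 / 0.00123 = 1.725e+04.
Re > 4000 → turbulent. Relative roughness ε/D = 2.2e-06/0.0404 = 5.45e-05. Haaland: 1/√f = -1.8 log₁₀[(5.45e-05/3.7)^1.11 + 6.9/1.725e+04] = -1.8 log₁₀[4.33e-06 + 0.0004] = 6.108, so f = 0.0268.
Total minor-loss coefficient ΣK = 4·0.7 + 4·0.34 = 4.16.
ΔP = [f·L/D + ΣK]·(ρV²/2) = [0.0268·765/0.0404 + 4.16]·(791·0.664²/2) = [507.6 + 4.16]·174.4 = 8.923e+04 Pa.
Head loss h_f = ΔP/(ρg) = 8.923e+04/(791·9.81) = 11.5 m.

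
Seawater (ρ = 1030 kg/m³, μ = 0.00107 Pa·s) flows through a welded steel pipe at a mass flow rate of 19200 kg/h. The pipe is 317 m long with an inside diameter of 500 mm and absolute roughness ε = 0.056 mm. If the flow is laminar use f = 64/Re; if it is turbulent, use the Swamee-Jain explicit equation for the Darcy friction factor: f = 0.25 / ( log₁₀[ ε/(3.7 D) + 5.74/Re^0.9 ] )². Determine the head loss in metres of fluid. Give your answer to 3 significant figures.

ṁ = 19200 kg/h = 19200/3600 = 5.333 kg/s.
A = πD²/4 = π(0.5)²/4 = 0.1963 m²; mean velocity V = ṁ/(ρA) = 5.333/(1030 · 0.1963) = 0.02637 m/s.
Reynolds number Re = ρVD/μ = 1030 · 0.02637 · 0.5 / 0.00107 = 1.269e+04.
Re > 4000 → turbulent. Relative roughness ε/D = 5.6e-05/0.5 = 0.000112. Swamee-Jain: f = 0.25/(log₁₀[0.000112/3.7 + 5.74/1.269e+04^0.9])² = 0.25/(log₁₀[3.03e-05 + 0.00116])² = 0.25/(-2.923)² = 0.02926.
Darcy-Weisbach: ΔP = f(L/D)(ρV²/2) = 0.02926·(317/0.5)·(1030·0.02637²/2) = 0.02926·634·0.3582 = 6.644 Pa.
Head loss h_f = ΔP/(ρg) = 6.644/(1030·9.81) = 6.58×10^-4 m.

h_f ≈ 6.58×10^-4 m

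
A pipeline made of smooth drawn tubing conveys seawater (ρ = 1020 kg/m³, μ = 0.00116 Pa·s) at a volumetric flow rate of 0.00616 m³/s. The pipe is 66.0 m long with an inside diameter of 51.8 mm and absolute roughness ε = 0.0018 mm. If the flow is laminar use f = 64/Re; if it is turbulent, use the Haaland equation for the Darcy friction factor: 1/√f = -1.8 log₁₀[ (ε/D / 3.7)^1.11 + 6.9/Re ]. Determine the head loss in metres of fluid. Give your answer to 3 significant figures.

Cross-sectional area A = πD²/4 = π(0.0518)²/4 = 0.002107 m²; mean velocity V = Q/A = 0.00616/0.002107 = 2.923 m/s.
Reynolds number Re = ρVD/μ = 1020 · 2.923 · 0.0518 / 0.00116 = 1.331e+05.
Re > 4000 → turbulent. Relative roughness ε/D = 1.8e-06/0.0518 = 3.47e-05. Haaland: 1/√f = -1.8 log₁₀[(3.47e-05/3.7)^1.11 + 6.9/1.331e+05] = -1.8 log₁₀[2.63e-06 + 5.18e-05] = 7.675, so f = 0.01698.
Darcy-Weisbach: ΔP = f(L/D)(ρV²/2) = 0.01698·(66/0.0518)·(1020·2.923²/2) = 0.01698·1274·4357 = 9.425e+04 Pa.
Head loss h_f = ΔP/(ρg) = 9.425e+04/(1020·9.81) = 9.42 m.

h_f ≈ 9.42 m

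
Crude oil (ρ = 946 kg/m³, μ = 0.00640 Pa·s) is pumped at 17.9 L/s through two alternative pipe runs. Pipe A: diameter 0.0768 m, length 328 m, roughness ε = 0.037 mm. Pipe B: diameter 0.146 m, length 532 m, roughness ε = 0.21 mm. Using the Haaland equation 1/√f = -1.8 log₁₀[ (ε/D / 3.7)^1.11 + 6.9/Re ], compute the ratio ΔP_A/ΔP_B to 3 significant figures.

Pipe A: V = Q/A = 0.0179/0.004632 = 3.864 m/s; Re = 4.386e+04; ε/D = 0.000482; Haaland → f = 0.02271; ΔP_A = f(L/D)(ρV²/2) = 6.851e+05 Pa.
Pipe B: V = Q/A = 0.0179/0.01674 = 1.069 m/s; Re = 2.307e+04; ε/D = 0.00144; Haaland → f = 0.02776; ΔP_B = f(L/D)(ρV²/2) = 5.469e+04 Pa.
ΔP_A/ΔP_B = 6.851e+05/5.469e+04 = 12.5.

ΔP_A/ΔP_B ≈ 12.5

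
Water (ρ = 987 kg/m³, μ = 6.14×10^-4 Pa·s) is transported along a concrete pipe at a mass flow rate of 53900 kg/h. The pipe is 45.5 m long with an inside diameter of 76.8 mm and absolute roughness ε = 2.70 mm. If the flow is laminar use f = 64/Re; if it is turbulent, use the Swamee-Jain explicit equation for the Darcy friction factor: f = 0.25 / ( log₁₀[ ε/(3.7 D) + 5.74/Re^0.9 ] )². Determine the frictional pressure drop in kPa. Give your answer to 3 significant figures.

ṁ = 53900 kg/h = 53900/3600 = 14.97 kg/s.
A = πD²/4 = π(0.0768)²/4 = 0.004632 m²; mean velocity V = ṁ/(ρA) = 14.97/(987 · 0.004632) = 3.275 m/s.
Reynolds number Re = ρVD/μ = 987 · 3.275 · 0.0768 / 0.000614 = 4.043e+05.
Re > 4000 → turbulent. Relative roughness ε/D = 0.0027/0.0768 = 0.0352. Swamee-Jain: f = 0.25/(log₁₀[0.0352/3.7 + 5.74/4.043e+05^0.9])² = 0.25/(log₁₀[0.0095 + 5.16e-05])² = 0.25/(-2.02)² = 0.06128.
Darcy-Weisbach: ΔP = f(L/D)(ρV²/2) = 0.06128·(45.5/0.0768)·(987·3.275²/2) = 0.06128·592.4·5292 = 1.921e+05 Pa.
ΔP = 1.921e+05 Pa = 192 kPa.

ΔP ≈ 192 kPa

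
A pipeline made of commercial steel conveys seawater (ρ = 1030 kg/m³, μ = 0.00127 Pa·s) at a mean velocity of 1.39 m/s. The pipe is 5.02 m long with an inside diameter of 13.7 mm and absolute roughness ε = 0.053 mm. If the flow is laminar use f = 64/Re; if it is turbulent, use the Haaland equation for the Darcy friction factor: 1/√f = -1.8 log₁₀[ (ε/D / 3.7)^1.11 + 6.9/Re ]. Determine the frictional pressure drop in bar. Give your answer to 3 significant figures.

ΔP ≈ 0.123 bar

Reynolds number Re = ρVD/μ = 1030 · 1.39 · 0.0137 / 0.00127 = 1.544e+04.
Re > 4000 → turbulent. Relative roughness ε/D = 5.3e-05/0.0137 = 0.00387. Haaland: 1/√f = -1.8 log₁₀[(0.00387/3.7)^1.11 + 6.9/1.544e+04] = -1.8 log₁₀[0.000491 + 0.000447] = 5.45, so f = 0.03367.
Darcy-Weisbach: ΔP = f(L/D)(ρV²/2) = 0.03367·(5.02/0.0137)·(1030·1.39²/2) = 0.03367·366.4·995 = 1.228e+04 Pa.
ΔP = 1.228e+04 Pa = 0.123 bar.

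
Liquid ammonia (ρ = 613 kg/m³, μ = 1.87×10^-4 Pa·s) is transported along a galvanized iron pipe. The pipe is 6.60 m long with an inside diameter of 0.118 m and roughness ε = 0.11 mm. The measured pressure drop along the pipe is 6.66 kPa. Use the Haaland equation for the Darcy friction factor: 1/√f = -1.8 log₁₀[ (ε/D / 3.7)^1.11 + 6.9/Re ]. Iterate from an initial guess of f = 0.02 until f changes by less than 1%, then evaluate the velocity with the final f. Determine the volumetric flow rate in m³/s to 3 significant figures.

Q ≈ 0.0488 m³/s

Rearranging Darcy-Weisbach: V = √(2·ΔP·D/(f·L·ρ)). With ε/D = 0.00011/0.118 = 0.000932, iterate starting from f = 0.02:
  f = 0.02 → V = √(2·6660·0.118/(0.02·6.6·613)) = 4.407 m/s; Re = ρVD/μ = 1.705e+06; f → 0.01951
  f = 0.01951 → V = 4.462 m/s; Re = 1.726e+06; f → 0.01951
Converged (Δf/f < 1%). With the final f = 0.01951: V = √(2·6660·0.118/(0.01951·6.6·613)) = 4.463 m/s.
Q = V·A = 4.463·(π/4·0.118²) = 0.0488 m³/s = 0.0488 m³/s.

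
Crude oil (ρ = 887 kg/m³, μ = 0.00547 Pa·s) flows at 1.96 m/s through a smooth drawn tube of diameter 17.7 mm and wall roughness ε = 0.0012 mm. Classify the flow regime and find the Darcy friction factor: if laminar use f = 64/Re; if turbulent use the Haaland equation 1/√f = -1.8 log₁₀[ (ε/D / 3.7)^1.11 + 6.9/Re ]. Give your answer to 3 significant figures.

f ≈ 0.0365

Re = ρVD/μ = 887·1.96·0.0177/0.00547 = 5626.
Re > 4000 → turbulent. ε/D = 1.2e-06/0.0177 = 6.78e-05; Haaland: 1/√f = -1.8 log₁₀[5.52e-06 + 0.00123] = 5.237, so f = 0.03646.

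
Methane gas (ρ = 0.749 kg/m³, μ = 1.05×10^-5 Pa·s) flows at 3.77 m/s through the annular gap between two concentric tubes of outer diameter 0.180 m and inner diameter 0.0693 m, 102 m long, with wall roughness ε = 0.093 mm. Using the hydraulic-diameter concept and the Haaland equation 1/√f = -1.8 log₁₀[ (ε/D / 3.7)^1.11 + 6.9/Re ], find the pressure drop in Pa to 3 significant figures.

Hydraulic diameter D_h = 4A/P = D_o - D_i = 0.18 - 0.0693 = 0.1107 m.
Re = ρVD_h/μ = 0.749·3.77·0.1107/1.05e-05 = 2.977e+04.
ε/D_h = 9.3e-05/0.1107 = 0.00084; Haaland gives 1/√f = -1.8 log₁₀[9.02e-05+0.000232] = 6.286, so f = 0.02531.
ΔP = f(L/D_h)(ρV²/2) = 0.02531·102/0.1107·5.323 = 124.1 Pa.

ΔP ≈ 124 Pa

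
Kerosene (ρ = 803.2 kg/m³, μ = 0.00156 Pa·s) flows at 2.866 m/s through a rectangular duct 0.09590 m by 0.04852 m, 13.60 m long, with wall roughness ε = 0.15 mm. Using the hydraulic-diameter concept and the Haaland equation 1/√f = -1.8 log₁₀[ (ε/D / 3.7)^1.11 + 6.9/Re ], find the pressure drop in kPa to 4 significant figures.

Hydraulic diameter D_h = 4A/P = 4·(0.0959·0.04852)/(2·(0.0959+0.04852)) = 0.01861/0.2888 = 0.06444 m.
Re = ρVD_h/μ = 803.2·2.866·0.06444/0.00156 = 9.509e+04.
ε/D_h = 0.00015/0.06444 = 0.00233; Haaland gives 1/√f = -1.8 log₁₀[0.00028+7.26e-05] = 6.216, so f = 0.02588.
ΔP = f(L/D_h)(ρV²/2) = 0.02588·13.6/0.06444·3299 = 1.802e+04 Pa.
ΔP = 18.02 kPa.

ΔP ≈ 18.02 kPa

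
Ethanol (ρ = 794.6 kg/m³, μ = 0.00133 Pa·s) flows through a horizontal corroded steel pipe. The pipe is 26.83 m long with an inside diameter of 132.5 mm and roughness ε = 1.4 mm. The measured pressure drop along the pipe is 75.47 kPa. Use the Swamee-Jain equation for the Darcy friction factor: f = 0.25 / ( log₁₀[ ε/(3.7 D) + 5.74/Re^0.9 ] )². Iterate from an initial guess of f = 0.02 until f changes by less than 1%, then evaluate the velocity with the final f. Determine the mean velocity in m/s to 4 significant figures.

Rearranging Darcy-Weisbach: V = √(2·ΔP·D/(f·L·ρ)). With ε/D = 0.0014/0.1325 = 0.0106, iterate starting from f = 0.02:
  f = 0.02 → V = √(2·7.547e+04·0.1325/(0.02·26.83·794.6)) = 6.849 m/s; Re = ρVD/μ = 5.422e+05; f → 0.0388
  f = 0.0388 → V = 4.917 m/s; Re = 3.892e+05; f → 0.03887
Converged (Δf/f < 1%). With the final f = 0.03887: V = √(2·7.547e+04·0.1325/(0.03887·26.83·794.6)) = 4.913 m/s.

V ≈ 4.913 m/s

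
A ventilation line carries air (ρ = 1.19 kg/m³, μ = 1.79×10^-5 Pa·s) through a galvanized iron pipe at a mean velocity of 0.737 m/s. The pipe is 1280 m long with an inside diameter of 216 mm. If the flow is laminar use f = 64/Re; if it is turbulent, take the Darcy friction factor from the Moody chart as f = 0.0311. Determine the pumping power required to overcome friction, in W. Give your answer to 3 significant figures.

P ≈ 1.61 W

Reynolds number Re = ρVD/μ = 1.19 · 0.737 · 0.216 / 1.79e-05 = 1.058e+04.
Re > 4000 → turbulent; use the Moody-chart value f = 0.0311.
Darcy-Weisbach: ΔP = f(L/D)(ρV²/2) = 0.0311·(1280/0.216)·(1.19·0.737²/2) = 0.0311·5926·0.3232 = 59.56 Pa.
Q = V·A = 0.737·0.03664 = 0.02701 m³/s.
Pumping power P = QΔP = 0.02701·59.56 = 1.609 W = 1.61 W.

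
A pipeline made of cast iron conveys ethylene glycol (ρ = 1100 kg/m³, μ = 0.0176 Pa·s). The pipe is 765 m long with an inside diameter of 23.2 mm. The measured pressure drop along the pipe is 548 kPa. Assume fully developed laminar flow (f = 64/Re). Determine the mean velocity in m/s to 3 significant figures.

For laminar flow, f = 64/Re with Re = ρVD/μ, so Darcy-Weisbach reduces to ΔP = 32μLV/D². Solving for V: V = ΔP·D²/(32μL) = 5.48e+05·(0.0232)²/(32·0.0176·765) = 0.6846 m/s.
Check: Re = ρVD/μ = 1100·0.6846·0.0232/0.0176 = 992.7 < 2300, so the laminar assumption holds.

V ≈ 0.685 m/s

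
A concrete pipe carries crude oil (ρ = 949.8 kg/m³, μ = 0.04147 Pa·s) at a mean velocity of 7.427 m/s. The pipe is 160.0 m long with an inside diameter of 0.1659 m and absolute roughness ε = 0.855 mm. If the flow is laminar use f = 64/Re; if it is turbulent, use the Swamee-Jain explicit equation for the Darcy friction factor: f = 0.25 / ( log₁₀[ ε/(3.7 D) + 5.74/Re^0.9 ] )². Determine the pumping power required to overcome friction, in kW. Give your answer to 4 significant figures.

Reynolds number Re = ρVD/μ = 949.8 · 7.427 · 0.1659 / 0.0415 = 2.822e+04.
Re > 4000 → turbulent. Relative roughness ε/D = 0.000855/0.1659 = 0.00515. Swamee-Jain: f = 0.25/(log₁₀[0.00515/3.7 + 5.74/2.822e+04^0.9])² = 0.25/(log₁₀[0.00139 + 0.000567])² = 0.25/(-2.708)² = 0.0341.
Darcy-Weisbach: ΔP = f(L/D)(ρV²/2) = 0.0341·(160/0.1659)·(949.8·7.427²/2) = 0.0341·964.4·2.62e+04 = 8.614e+05 Pa.
Q = V·A = 7.427·0.02162 = 0.1605 m³/s.
Pumping power P = QΔP = 0.1605·8.614e+05 = 138290 W = 138.3 kW.

P ≈ 138.3 kW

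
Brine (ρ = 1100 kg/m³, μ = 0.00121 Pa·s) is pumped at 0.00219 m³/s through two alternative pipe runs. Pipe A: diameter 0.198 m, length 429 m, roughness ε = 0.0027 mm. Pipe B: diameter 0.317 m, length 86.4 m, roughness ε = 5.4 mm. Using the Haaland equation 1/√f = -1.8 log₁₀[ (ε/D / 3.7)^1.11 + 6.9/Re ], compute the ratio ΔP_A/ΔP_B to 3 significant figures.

Pipe A: V = Q/A = 0.00219/0.03079 = 0.07113 m/s; Re = 1.28e+04; ε/D = 1.36e-05; Haaland → f = 0.0289; ΔP_A = f(L/D)(ρV²/2) = 174.3 Pa.
Pipe B: V = Q/A = 0.00219/0.07892 = 0.02775 m/s; Re = 7997; ε/D = 0.017; Haaland → f = 0.0507; ΔP_B = f(L/D)(ρV²/2) = 5.852 Pa.
ΔP_A/ΔP_B = 174.3/5.852 = 29.8.

ΔP_A/ΔP_B ≈ 29.8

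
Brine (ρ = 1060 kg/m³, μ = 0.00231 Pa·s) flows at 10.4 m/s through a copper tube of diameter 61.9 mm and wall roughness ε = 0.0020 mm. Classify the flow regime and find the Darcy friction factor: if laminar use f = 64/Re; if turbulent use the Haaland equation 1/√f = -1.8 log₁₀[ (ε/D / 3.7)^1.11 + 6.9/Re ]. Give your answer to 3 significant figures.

f ≈ 0.0147

Re = ρVD/μ = 1060·10.4·0.0619/0.00231 = 2.954e+05.
Re > 4000 → turbulent. ε/D = 2e-06/0.0619 = 3.23e-05; Haaland: 1/√f = -1.8 log₁₀[2.42e-06 + 2.34e-05] = 8.26, so f = 0.01466.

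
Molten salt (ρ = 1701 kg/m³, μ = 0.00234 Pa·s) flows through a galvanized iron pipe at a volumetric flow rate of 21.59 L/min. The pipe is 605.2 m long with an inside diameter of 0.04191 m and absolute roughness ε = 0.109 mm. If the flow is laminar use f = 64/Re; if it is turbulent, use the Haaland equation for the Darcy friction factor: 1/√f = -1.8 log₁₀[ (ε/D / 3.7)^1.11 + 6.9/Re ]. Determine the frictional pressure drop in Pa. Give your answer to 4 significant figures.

ΔP ≈ 30120 Pa

Q = 21.59 L/min = 21.59/60000 = 0.0003598 m³/s.
Cross-sectional area A = πD²/4 = π(0.04191)²/4 = 0.00138 m²; mean velocity V = Q/A = 0.0003598/0.00138 = 0.2608 m/s.
Reynolds number Re = ρVD/μ = 1701 · 0.2608 · 0.04191 / 0.00234 = 7947.
Re > 4000 → turbulent. Relative roughness ε/D = 0.000109/0.04191 = 0.0026. Haaland: 1/√f = -1.8 log₁₀[(0.0026/3.7)^1.11 + 6.9/7947] = -1.8 log₁₀[0.000316 + 0.000868] = 5.268, so f = 0.03604.
Darcy-Weisbach: ΔP = f(L/D)(ρV²/2) = 0.03604·(605.2/0.04191)·(1701·0.2608²/2) = 0.03604·1.444e+04·57.87 = 3.012e+04 Pa.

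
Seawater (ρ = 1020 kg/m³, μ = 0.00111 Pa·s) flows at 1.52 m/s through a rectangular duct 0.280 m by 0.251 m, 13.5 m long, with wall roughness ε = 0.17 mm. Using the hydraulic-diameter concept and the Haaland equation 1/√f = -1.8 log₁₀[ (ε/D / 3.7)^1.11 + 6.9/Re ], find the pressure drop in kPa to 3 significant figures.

Hydraulic diameter D_h = 4A/P = 4·(0.28·0.251)/(2·(0.28+0.251)) = 0.2811/1.062 = 0.2647 m.
Re = ρVD_h/μ = 1020·1.52·0.2647/0.00111 = 3.697e+05.
ε/D_h = 0.00017/0.2647 = 0.000642; Haaland gives 1/√f = -1.8 log₁₀[6.7e-05+1.87e-05] = 7.321, so f = 0.01866.
ΔP = f(L/D_h)(ρV²/2) = 0.01866·13.5/0.2647·1178 = 1121 Pa.
ΔP = 1.12 kPa.

ΔP ≈ 1.12 kPa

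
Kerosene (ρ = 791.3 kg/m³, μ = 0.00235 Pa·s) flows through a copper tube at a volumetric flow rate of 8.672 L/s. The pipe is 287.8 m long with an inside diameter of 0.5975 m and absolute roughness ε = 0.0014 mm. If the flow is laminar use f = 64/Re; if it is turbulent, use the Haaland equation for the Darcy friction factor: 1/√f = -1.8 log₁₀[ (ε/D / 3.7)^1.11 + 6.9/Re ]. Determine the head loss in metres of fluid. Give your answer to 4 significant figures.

Q = 8.672 L/s = 8.672/1000 = 0.008672 m³/s.
Cross-sectional area A = πD²/4 = π(0.5975)²/4 = 0.2804 m²; mean velocity V = Q/A = 0.008672/0.2804 = 0.03093 m/s.
Reynolds number Re = ρVD/μ = 791.3 · 0.03093 · 0.5975 / 0.00235 = 6222.
Re > 4000 → turbulent. Relative roughness ε/D = 1.4e-06/0.5975 = 2.34e-06. Haaland: 1/√f = -1.8 log₁₀[(2.34e-06/3.7)^1.11 + 6.9/6222] = -1.8 log₁₀[1.32e-07 + 0.00111] = 5.319, so f = 0.03534.
Darcy-Weisbach: ΔP = f(L/D)(ρV²/2) = 0.03534·(287.8/0.5975)·(791.3·0.03093²/2) = 0.03534·481.7·0.3785 = 6.443 Pa.
Head loss h_f = ΔP/(ρg) = 6.443/(791.3·9.81) = 8.300×10^-4 m.

h_f ≈ 8.300×10^-4 m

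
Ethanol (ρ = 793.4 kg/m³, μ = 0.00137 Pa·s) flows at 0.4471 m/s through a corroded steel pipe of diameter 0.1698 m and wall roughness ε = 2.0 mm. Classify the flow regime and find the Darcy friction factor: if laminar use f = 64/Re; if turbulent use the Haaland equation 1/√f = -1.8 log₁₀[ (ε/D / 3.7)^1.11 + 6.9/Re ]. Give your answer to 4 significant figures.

f ≈ 0.04131

Re = ρVD/μ = 793.4·0.4471·0.1698/0.00137 = 4.397e+04.
Re > 4000 → turbulent. ε/D = 0.002/0.1698 = 0.0118; Haaland: 1/√f = -1.8 log₁₀[0.00169 + 0.000157] = 4.92, so f = 0.04131.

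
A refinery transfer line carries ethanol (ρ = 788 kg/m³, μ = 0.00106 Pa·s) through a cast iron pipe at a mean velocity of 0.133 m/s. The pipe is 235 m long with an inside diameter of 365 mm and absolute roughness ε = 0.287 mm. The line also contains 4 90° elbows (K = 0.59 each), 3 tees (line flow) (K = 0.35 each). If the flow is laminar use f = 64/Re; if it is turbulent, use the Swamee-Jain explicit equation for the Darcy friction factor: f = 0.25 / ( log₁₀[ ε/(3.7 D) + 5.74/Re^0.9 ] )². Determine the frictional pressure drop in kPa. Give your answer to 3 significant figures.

ΔP ≈ 0.135 kPa

Reynolds number Re = ρVD/μ = 788 · 0.133 · 0.365 / 0.00106 = 3.609e+04.
Re > 4000 → turbulent. Relative roughness ε/D = 0.000287/0.365 = 0.000786. Swamee-Jain: f = 0.25/(log₁₀[0.000786/3.7 + 5.74/3.609e+04^0.9])² = 0.25/(log₁₀[0.000213 + 0.000454])² = 0.25/(-3.176)² = 0.02478.
Total minor-loss coefficient ΣK = 4·0.59 + 3·0.35 = 3.41.
ΔP = [f·L/D + ΣK]·(ρV²/2) = [0.02478·235/0.365 + 3.41]·(788·0.133²/2) = [15.96 + 3.41]·6.969 = 135 Pa.
ΔP = 135 Pa = 0.135 kPa.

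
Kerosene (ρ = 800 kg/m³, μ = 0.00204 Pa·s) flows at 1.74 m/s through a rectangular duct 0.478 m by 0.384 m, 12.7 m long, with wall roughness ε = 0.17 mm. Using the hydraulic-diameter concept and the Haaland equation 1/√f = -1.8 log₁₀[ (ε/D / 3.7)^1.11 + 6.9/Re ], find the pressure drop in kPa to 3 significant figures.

ΔP ≈ 0.632 kPa

Hydraulic diameter D_h = 4A/P = 4·(0.478·0.384)/(2·(0.478+0.384)) = 0.7342/1.724 = 0.4259 m.
Re = ρVD_h/μ = 800·1.74·0.4259/0.00204 = 2.906e+05.
ε/D_h = 0.00017/0.4259 = 0.000399; Haaland gives 1/√f = -1.8 log₁₀[3.95e-05+2.37e-05] = 7.558, so f = 0.01751.
ΔP = f(L/D_h)(ρV²/2) = 0.01751·12.7/0.4259·1211 = 632.2 Pa.
ΔP = 0.632 kPa.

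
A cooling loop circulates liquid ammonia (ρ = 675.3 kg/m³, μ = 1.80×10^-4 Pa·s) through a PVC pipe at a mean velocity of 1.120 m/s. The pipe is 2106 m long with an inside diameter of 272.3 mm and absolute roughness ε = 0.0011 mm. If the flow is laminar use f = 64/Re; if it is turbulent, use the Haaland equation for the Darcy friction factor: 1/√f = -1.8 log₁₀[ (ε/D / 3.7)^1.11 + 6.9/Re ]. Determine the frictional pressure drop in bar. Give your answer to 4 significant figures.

ΔP ≈ 0.3735 bar

Reynolds number Re = ρVD/μ = 675.3 · 1.12 · 0.2723 / 0.00018 = 1.144e+06.
Re > 4000 → turbulent. Relative roughness ε/D = 1.1e-06/0.2723 = 4.04e-06. Haaland: 1/√f = -1.8 log₁₀[(4.04e-06/3.7)^1.11 + 6.9/1.144e+06] = -1.8 log₁₀[2.41e-07 + 6.03e-06] = 9.365, so f = 0.0114.
Darcy-Weisbach: ΔP = f(L/D)(ρV²/2) = 0.0114·(2106/0.2723)·(675.3·1.12²/2) = 0.0114·7734·423.5 = 3.735e+04 Pa.
ΔP = 3.735e+04 Pa = 0.3735 bar.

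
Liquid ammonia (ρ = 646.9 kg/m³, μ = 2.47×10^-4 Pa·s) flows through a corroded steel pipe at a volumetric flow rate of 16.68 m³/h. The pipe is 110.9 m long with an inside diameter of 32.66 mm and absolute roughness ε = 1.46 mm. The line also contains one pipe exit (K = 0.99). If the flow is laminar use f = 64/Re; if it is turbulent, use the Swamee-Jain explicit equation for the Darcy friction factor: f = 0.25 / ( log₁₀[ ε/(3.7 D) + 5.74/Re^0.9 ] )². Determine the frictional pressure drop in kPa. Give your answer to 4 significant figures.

ΔP ≈ 2297 kPa

Q = 16.68 m³/h = 16.68/3600 = 0.004633 m³/s.
Cross-sectional area A = πD²/4 = π(0.03266)²/4 = 0.0008378 m²; mean velocity V = Q/A = 0.004633/0.0008378 = 5.531 m/s.
Reynolds number Re = ρVD/μ = 646.9 · 5.531 · 0.03266 / 0.000247 = 4.731e+05.
Re > 4000 → turbulent. Relative roughness ε/D = 0.00146/0.03266 = 0.0447. Swamee-Jain: f = 0.25/(log₁₀[0.0447/3.7 + 5.74/4.731e+05^0.9])² = 0.25/(log₁₀[0.0121 + 4.48e-05])² = 0.25/(-1.916)² = 0.06808.
Total minor-loss coefficient ΣK = 1·0.99 = 0.99.
ΔP = [f·L/D + ΣK]·(ρV²/2) = [0.06808·110.9/0.03266 + 0.99]·(646.9·5.531²/2) = [231.2 + 0.99]·9893 = 2.297e+06 Pa.
ΔP = 2.297e+06 Pa = 2297 kPa.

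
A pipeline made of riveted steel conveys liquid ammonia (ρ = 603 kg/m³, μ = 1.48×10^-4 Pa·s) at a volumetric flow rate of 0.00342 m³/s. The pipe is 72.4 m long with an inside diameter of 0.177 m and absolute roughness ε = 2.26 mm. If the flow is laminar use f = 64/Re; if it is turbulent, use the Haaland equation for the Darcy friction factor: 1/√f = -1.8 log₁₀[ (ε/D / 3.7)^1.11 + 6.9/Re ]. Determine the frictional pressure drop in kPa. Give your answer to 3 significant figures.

ΔP ≈ 0.0996 kPa

Cross-sectional area A = πD²/4 = π(0.177)²/4 = 0.02461 m²; mean velocity V = Q/A = 0.00342/0.02461 = 0.139 m/s.
Reynolds number Re = ρVD/μ = 603 · 0.139 · 0.177 / 0.000148 = 1.002e+05.
Re > 4000 → turbulent. Relative roughness ε/D = 0.00226/0.177 = 0.0128. Haaland: 1/√f = -1.8 log₁₀[(0.0128/3.7)^1.11 + 6.9/1.002e+05] = -1.8 log₁₀[0.00185 + 6.88e-05] = 4.891, so f = 0.04181.
Darcy-Weisbach: ΔP = f(L/D)(ρV²/2) = 0.04181·(72.4/0.177)·(603·0.139²/2) = 0.04181·409·5.825 = 99.61 Pa.
ΔP = 99.61 Pa = 0.0996 kPa.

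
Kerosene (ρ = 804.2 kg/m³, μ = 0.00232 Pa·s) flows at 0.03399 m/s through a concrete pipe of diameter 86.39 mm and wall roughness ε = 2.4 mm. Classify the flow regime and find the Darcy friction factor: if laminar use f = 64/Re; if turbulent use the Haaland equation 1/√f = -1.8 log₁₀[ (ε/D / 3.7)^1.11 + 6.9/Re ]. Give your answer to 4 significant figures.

Re = ρVD/μ = 804.2·0.03399·0.08639/0.00232 = 1018.
Re < 2300 → laminar, so f = 64/Re = 0.06288 (roughness is irrelevant in laminar flow).

f ≈ 0.06288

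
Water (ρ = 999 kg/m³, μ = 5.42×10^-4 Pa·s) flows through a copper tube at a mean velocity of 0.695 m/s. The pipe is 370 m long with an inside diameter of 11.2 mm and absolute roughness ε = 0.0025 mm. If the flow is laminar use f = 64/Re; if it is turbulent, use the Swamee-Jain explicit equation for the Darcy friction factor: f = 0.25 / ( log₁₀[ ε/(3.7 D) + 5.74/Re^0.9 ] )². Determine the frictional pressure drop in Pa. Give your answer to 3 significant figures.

ΔP ≈ 228000 Pa

Reynolds number Re = ρVD/μ = 999 · 0.695 · 0.0112 / 0.000542 = 1.435e+04.
Re > 4000 → turbulent. Relative roughness ε/D = 2.5e-06/0.0112 = 0.000223. Swamee-Jain: f = 0.25/(log₁₀[0.000223/3.7 + 5.74/1.435e+04^0.9])² = 0.25/(log₁₀[6.03e-05 + 0.00104])² = 0.25/(-2.958)² = 0.02858.
Darcy-Weisbach: ΔP = f(L/D)(ρV²/2) = 0.02858·(370/0.0112)·(999·0.695²/2) = 0.02858·3.304e+04·241.3 = 2.278e+05 Pa.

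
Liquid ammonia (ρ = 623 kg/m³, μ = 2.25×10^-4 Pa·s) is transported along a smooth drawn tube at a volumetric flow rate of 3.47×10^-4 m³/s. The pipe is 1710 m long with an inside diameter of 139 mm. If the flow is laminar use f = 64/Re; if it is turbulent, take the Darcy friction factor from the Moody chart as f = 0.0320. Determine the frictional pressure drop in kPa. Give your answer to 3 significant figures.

Cross-sectional area A = πD²/4 = π(0.139)²/4 = 0.01517 m²; mean velocity V = Q/A = 0.000347/0.01517 = 0.02287 m/s.
Reynolds number Re = ρVD/μ = 623 · 0.02287 · 0.139 / 0.000225 = 8801.
Re > 4000 → turbulent; use the Moody-chart value f = 0.0320.
Darcy-Weisbach: ΔP = f(L/D)(ρV²/2) = 0.032·(1710/0.139)·(623·0.02287²/2) = 0.032·1.23e+04·0.1629 = 64.12 Pa.
ΔP = 64.12 Pa = 0.0641 kPa.

ΔP ≈ 0.0641 kPa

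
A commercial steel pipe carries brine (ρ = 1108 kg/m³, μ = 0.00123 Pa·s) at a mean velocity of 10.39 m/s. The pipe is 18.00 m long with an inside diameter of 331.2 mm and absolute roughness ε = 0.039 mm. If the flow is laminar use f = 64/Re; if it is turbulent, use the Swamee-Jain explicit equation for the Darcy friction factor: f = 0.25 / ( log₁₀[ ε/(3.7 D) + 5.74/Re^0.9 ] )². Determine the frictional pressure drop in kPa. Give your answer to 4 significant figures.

Reynolds number Re = ρVD/μ = 1108 · 10.39 · 0.3312 / 0.00123 = 3.1e+06.
Re > 4000 → turbulent. Relative roughness ε/D = 3.9e-05/0.3312 = 0.000118. Swamee-Jain: f = 0.25/(log₁₀[0.000118/3.7 + 5.74/3.1e+06^0.9])² = 0.25/(log₁₀[3.18e-05 + 8.25e-06])² = 0.25/(-4.397)² = 0.01293.
Darcy-Weisbach: ΔP = f(L/D)(ρV²/2) = 0.01293·(18/0.3312)·(1108·10.39²/2) = 0.01293·54.35·5.981e+04 = 4.203e+04 Pa.
ΔP = 4.203e+04 Pa = 42.03 kPa.

ΔP ≈ 42.03 kPa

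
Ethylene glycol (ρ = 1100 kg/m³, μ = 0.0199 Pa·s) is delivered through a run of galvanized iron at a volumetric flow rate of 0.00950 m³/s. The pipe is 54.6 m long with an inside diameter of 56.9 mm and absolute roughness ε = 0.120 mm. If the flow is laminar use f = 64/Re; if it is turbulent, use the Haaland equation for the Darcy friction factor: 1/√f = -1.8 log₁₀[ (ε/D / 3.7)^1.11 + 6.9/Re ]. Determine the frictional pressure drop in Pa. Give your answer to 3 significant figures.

Cross-sectional area A = πD²/4 = π(0.0569)²/4 = 0.002543 m²; mean velocity V = Q/A = 0.0095/0.002543 = 3.736 m/s.
Reynolds number Re = ρVD/μ = 1100 · 3.736 · 0.0569 / 0.0199 = 1.175e+04.
Re > 4000 → turbulent. Relative roughness ε/D = 0.00012/0.0569 = 0.00211. Haaland: 1/√f = -1.8 log₁₀[(0.00211/3.7)^1.11 + 6.9/1.175e+04] = -1.8 log₁₀[0.000251 + 0.000587] = 5.538, so f = 0.0326.
Darcy-Weisbach: ΔP = f(L/D)(ρV²/2) = 0.0326·(54.6/0.0569)·(1100·3.736²/2) = 0.0326·959.6·7677 = 2.402e+05 Pa.

ΔP ≈ 240000 Pa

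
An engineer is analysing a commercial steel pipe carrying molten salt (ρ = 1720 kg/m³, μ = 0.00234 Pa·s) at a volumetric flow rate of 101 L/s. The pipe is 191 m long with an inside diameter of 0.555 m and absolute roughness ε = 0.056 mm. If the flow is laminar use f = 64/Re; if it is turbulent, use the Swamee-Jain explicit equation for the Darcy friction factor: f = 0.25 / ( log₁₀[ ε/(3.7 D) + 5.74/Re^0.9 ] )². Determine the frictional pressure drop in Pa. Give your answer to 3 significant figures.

ΔP ≈ 868 Pa

Q = 101 L/s = 101/1000 = 0.101 m³/s.
Cross-sectional area A = πD²/4 = π(0.555)²/4 = 0.2419 m²; mean velocity V = Q/A = 0.101/0.2419 = 0.4175 m/s.
Reynolds number Re = ρVD/μ = 1720 · 0.4175 · 0.555 / 0.00234 = 1.703e+05.
Re > 4000 → turbulent. Relative roughness ε/D = 5.6e-05/0.555 = 0.000101. Swamee-Jain: f = 0.25/(log₁₀[0.000101/3.7 + 5.74/1.703e+05^0.9])² = 0.25/(log₁₀[2.73e-05 + 0.000112])² = 0.25/(-3.855)² = 0.01682.
Darcy-Weisbach: ΔP = f(L/D)(ρV²/2) = 0.01682·(191/0.555)·(1720·0.4175²/2) = 0.01682·344.1·149.9 = 867.9 Pa.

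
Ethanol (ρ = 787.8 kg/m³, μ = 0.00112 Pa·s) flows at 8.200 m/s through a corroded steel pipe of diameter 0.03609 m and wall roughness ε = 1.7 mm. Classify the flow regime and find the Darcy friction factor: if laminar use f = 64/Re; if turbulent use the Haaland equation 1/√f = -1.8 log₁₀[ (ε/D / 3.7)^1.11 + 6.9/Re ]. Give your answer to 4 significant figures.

f ≈ 0.06987

Re = ρVD/μ = 787.8·8.2·0.03609/0.00112 = 2.082e+05.
Re > 4000 → turbulent. ε/D = 0.0017/0.03609 = 0.0471; Haaland: 1/√f = -1.8 log₁₀[0.00788 + 3.31e-05] = 3.783, so f = 0.06987.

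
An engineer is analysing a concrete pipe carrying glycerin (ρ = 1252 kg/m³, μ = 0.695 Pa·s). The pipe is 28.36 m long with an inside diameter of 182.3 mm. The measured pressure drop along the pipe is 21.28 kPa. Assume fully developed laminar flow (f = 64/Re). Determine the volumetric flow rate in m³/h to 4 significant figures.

For laminar flow, f = 64/Re with Re = ρVD/μ, so Darcy-Weisbach reduces to ΔP = 32μLV/D². Solving for V: V = ΔP·D²/(32μL) = 2.128e+04·(0.1823)²/(32·0.695·28.36) = 1.121 m/s.
Check: Re = ρVD/μ = 1252·1.121·0.1823/0.695 = 368.2 < 2300, so the laminar assumption holds.
Q = V·A = 1.121·(π/4·0.1823²) = 0.02927 m³/s = 105.4 m³/h.

Q ≈ 105.4 m³/h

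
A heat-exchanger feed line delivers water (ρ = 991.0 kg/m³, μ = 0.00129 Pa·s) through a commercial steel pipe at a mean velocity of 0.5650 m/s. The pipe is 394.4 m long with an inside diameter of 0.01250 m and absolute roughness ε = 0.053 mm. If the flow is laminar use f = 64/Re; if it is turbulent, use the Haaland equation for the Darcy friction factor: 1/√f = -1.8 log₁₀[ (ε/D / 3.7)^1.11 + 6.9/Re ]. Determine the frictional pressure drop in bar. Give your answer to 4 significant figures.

Reynolds number Re = ρVD/μ = 991 · 0.565 · 0.0125 / 0.00129 = 5426.
Re > 4000 → turbulent. Relative roughness ε/D = 5.3e-05/0.0125 = 0.00424. Haaland: 1/√f = -1.8 log₁₀[(0.00424/3.7)^1.11 + 6.9/5426] = -1.8 log₁₀[0.000544 + 0.00127] = 4.934, so f = 0.04108.
Darcy-Weisbach: ΔP = f(L/D)(ρV²/2) = 0.04108·(394.4/0.0125)·(991·0.565²/2) = 0.04108·3.155e+04·158.2 = 2.05e+05 Pa.
ΔP = 2.05e+05 Pa = 2.050 bar.

ΔP ≈ 2.050 bar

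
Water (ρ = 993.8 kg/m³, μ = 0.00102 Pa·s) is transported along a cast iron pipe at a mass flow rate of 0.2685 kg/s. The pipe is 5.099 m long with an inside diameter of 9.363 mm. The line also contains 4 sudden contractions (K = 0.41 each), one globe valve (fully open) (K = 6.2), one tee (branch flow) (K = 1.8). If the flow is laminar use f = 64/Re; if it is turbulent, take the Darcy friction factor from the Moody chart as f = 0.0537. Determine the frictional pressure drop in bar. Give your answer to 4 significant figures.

ΔP ≈ 2.975 bar

A = πD²/4 = π(0.009363)²/4 = 6.885e-05 m²; mean velocity V = ṁ/(ρA) = 0.2685/(993.8 · 6.885e-05) = 3.924 m/s.
Reynolds number Re = ρVD/μ = 993.8 · 3.924 · 0.009363 / 0.00102 = 3.58e+04.
Re > 4000 → turbulent; use the Moody-chart value f = 0.0537.
Total minor-loss coefficient ΣK = 4·0.41 + 1·6.2 + 1·1.8 = 9.64.
ΔP = [f·L/D + ΣK]·(ρV²/2) = [0.0537·5.099/0.009363 + 9.64]·(993.8·3.924²/2) = [29.24 + 9.64]·7651 = 2.975e+05 Pa.
ΔP = 2.975e+05 Pa = 2.975 bar.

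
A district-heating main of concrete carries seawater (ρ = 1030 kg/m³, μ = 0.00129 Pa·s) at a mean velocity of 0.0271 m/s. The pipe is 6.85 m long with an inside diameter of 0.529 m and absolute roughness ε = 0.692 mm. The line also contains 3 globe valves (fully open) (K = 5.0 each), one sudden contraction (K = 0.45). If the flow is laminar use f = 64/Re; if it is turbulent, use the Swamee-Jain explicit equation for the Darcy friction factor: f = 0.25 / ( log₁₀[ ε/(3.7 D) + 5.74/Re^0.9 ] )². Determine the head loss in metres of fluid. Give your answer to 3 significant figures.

Reynolds number Re = ρVD/μ = 1030 · 0.0271 · 0.529 / 0.00129 = 1.145e+04.
Re > 4000 → turbulent. Relative roughness ε/D = 0.000692/0.529 = 0.00131. Swamee-Jain: f = 0.25/(log₁₀[0.00131/3.7 + 5.74/1.145e+04^0.9])² = 0.25/(log₁₀[0.000354 + 0.00128])² = 0.25/(-2.788)² = 0.03217.
Total minor-loss coefficient ΣK = 3·5 + 1·0.45 = 15.4.
ΔP = [f·L/D + ΣK]·(ρV²/2) = [0.03217·6.85/0.529 + 15.4]·(1030·0.0271²/2) = [0.4166 + 15.4]·0.3782 = 6.001 Pa.
Head loss h_f = ΔP/(ρg) = 6.001/(1030·9.81) = 5.94×10^-4 m.

h_f ≈ 5.94×10^-4 m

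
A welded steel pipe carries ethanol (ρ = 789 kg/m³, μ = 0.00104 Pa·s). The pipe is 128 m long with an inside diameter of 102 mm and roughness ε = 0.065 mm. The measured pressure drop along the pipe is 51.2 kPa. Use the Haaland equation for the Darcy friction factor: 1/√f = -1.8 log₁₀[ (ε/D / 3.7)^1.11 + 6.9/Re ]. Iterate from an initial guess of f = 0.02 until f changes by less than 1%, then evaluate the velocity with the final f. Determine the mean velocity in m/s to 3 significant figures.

V ≈ 2.30 m/s

Rearranging Darcy-Weisbach: V = √(2·ΔP·D/(f·L·ρ)). With ε/D = 6.5e-05/0.102 = 0.000637, iterate starting from f = 0.02:
  f = 0.02 → V = √(2·5.12e+04·0.102/(0.02·128·789)) = 2.274 m/s; Re = ρVD/μ = 1.76e+05; f → 0.01952
  f = 0.01952 → V = 2.302 m/s; Re = 1.781e+05; f → 0.0195
Converged (Δf/f < 1%). With the final f = 0.0195: V = √(2·5.12e+04·0.102/(0.0195·128·789)) = 2.303 m/s.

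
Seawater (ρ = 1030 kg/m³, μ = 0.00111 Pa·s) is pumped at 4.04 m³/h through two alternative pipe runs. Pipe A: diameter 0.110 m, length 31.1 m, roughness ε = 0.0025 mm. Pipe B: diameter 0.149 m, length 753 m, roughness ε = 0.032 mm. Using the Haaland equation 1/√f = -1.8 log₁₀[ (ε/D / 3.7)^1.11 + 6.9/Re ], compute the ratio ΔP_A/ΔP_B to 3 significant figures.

ΔP_A/ΔP_B ≈ 0.172

Pipe A: V = Q/A = 0.001122/0.009503 = 0.1181 m/s; Re = 1.205e+04; ε/D = 2.27e-05; Haaland → f = 0.02938; ΔP_A = f(L/D)(ρV²/2) = 59.66 Pa.
Pipe B: V = Q/A = 0.001122/0.01744 = 0.06436 m/s; Re = 8899; ε/D = 0.000215; Haaland → f = 0.03213; ΔP_B = f(L/D)(ρV²/2) = 346.4 Pa.
ΔP_A/ΔP_B = 59.66/346.4 = 0.172.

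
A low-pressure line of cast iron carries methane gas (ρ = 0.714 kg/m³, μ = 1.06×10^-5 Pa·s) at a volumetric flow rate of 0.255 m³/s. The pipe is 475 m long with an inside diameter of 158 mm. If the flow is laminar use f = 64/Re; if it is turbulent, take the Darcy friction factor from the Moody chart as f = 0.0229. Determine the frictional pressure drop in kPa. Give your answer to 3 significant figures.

ΔP ≈ 4.16 kPa

Cross-sectional area A = πD²/4 = π(0.158)²/4 = 0.01961 m²; mean velocity V = Q/A = 0.255/0.01961 = 13.01 m/s.
Reynolds number Re = ρVD/μ = 0.714 · 13.01 · 0.158 / 1.06e-05 = 1.384e+05.
Re > 4000 → turbulent; use the Moody-chart value f = 0.0229.
Darcy-Weisbach: ΔP = f(L/D)(ρV²/2) = 0.0229·(475/0.158)·(0.714·13.01²/2) = 0.0229·3006·60.39 = 4157 Pa.
ΔP = 4157 Pa = 4.16 kPa.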